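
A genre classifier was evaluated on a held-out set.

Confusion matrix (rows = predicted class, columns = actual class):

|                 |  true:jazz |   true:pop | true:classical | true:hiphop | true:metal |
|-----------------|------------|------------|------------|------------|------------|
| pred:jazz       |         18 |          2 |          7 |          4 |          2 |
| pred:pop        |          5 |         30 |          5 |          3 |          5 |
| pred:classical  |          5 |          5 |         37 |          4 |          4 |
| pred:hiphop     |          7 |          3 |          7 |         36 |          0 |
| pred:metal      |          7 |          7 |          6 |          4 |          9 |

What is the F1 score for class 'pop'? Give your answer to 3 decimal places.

Take TP from the diagonal, FP from the rest of the 'pop' prediction marginal, FN from the rest of the 'pop' actual marginal.
F1 score = 2·TP/(2·TP+FP+FN).
pop: TP=30, FP=5+5+3+5=18, FN=2+5+3+7=17 → 60/95 = 0.6316

0.632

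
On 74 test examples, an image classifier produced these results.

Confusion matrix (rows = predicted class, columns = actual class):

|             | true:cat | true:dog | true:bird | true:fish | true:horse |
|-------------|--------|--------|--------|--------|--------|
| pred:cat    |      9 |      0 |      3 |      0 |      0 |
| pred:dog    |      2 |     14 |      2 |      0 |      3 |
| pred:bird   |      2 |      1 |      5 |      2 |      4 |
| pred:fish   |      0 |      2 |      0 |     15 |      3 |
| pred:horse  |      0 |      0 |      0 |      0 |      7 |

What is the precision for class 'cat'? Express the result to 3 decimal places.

0.750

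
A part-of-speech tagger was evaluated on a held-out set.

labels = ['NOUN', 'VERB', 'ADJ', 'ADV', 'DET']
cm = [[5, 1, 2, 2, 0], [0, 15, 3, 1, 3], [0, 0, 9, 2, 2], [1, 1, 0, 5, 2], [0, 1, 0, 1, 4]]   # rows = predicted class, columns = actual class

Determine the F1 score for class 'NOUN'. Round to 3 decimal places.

Treat 'NOUN' as positive and all other classes as negative.
F1 score = 2·TP/(2·TP+FP+FN).
NOUN: TP=5, FP=1+2+2+0=5, FN=0+0+1+0=1 → 10/16 = 0.6250

0.625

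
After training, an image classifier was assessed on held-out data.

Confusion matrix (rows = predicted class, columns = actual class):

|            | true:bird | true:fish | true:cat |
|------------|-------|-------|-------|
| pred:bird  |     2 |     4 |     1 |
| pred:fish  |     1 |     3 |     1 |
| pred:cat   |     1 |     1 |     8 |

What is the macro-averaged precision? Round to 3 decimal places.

0.562

Per-class precision (TP/(TP+FP)):
  bird: TP=2, FP=4+1=5 → 2/7 = 0.2857
  fish: TP=3, FP=1+1=2 → 3/5 = 0.6000
  cat: TP=8, FP=1+1=2 → 8/10 = 0.8000
Macro-precision = mean = (0.2857 + 0.6000 + 0.8000) / 3 = 0.562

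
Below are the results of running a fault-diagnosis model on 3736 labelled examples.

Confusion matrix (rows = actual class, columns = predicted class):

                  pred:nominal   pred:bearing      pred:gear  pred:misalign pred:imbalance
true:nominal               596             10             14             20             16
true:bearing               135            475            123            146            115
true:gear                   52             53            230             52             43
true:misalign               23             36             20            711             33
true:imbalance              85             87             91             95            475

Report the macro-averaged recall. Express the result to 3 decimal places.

0.671

Per-class recall (TP/(TP+FN)):
  nominal: TP=596, FN=10+14+20+16=60 → 596/656 = 0.9085
  bearing: TP=475, FN=135+123+146+115=519 → 475/994 = 0.4779
  gear: TP=230, FN=52+53+52+43=200 → 230/430 = 0.5349
  misalign: TP=711, FN=23+36+20+33=112 → 711/823 = 0.8639
  imbalance: TP=475, FN=85+87+91+95=358 → 475/833 = 0.5702
Macro-recall = mean = (0.9085 + 0.4779 + 0.5349 + 0.8639 + 0.5702) / 5 = 0.671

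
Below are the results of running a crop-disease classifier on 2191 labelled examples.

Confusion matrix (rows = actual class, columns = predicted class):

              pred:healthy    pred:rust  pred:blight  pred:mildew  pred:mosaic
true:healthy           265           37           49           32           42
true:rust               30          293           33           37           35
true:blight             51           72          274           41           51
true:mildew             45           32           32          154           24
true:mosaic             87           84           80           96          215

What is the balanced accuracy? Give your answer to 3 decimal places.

0.558

Balanced accuracy = mean of per-class recall.
  healthy: recall = 265/425 = 0.6235
  rust: recall = 293/428 = 0.6846
  blight: recall = 274/489 = 0.5603
  mildew: recall = 154/287 = 0.5366
  mosaic: recall = 215/562 = 0.3826
Mean = (0.6235 + 0.6846 + 0.5603 + 0.5366 + 0.3826) / 5 = 0.558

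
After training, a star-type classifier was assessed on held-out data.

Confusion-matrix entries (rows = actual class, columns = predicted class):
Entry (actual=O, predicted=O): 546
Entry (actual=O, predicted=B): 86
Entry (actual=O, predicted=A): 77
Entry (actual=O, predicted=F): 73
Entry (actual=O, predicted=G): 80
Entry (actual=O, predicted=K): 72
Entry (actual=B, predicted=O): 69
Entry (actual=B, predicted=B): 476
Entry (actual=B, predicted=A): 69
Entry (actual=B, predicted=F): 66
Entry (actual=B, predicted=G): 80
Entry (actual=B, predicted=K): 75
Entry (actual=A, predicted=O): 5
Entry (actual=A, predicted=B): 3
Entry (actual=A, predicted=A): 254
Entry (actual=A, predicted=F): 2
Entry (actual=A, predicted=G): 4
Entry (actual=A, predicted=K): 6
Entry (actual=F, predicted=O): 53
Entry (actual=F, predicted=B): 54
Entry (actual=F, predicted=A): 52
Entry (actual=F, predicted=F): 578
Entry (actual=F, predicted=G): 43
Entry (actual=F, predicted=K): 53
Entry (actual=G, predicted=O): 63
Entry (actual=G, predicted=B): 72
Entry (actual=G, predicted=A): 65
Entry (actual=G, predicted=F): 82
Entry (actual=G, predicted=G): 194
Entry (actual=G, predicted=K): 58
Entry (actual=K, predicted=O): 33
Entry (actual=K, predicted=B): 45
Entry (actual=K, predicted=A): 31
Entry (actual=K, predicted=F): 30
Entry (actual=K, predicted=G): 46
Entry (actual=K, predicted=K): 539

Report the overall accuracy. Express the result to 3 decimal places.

Accuracy = trace / total = (546+476+254+578+194+539=2587) / 4134 = 2587/4134 = 0.626

0.626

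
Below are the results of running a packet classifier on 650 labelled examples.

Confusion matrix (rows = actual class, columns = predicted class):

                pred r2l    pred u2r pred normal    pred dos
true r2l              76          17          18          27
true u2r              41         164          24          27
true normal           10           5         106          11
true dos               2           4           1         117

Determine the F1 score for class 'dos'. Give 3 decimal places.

0.765

Treat 'dos' as positive and all other classes as negative.
F1 score = 2·TP/(2·TP+FP+FN).
dos: TP=117, FP=27+27+11=65, FN=2+4+1=7 → 234/306 = 0.7647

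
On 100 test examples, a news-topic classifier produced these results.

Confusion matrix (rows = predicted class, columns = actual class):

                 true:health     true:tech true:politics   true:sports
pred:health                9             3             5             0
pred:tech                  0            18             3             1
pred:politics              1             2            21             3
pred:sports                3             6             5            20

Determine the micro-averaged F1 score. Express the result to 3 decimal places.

0.680

Micro-averaging pools counts across classes: ΣTP=68, ΣFP=32, ΣFN=32.
Micro-F1 score = 2·TP/(2·TP+FP+FN) on pooled counts = 0.680 (equals overall accuracy in single-label multiclass).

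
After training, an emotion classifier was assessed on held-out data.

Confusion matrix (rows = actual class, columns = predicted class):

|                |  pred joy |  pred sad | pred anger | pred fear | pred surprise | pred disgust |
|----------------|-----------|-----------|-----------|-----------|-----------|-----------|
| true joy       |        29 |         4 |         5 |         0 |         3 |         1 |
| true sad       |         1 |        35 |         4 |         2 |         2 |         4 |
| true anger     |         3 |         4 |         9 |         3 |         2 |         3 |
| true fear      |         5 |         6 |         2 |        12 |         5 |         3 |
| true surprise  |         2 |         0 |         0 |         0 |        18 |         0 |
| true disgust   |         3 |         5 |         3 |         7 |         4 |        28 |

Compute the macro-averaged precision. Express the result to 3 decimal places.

0.577

Per-class precision (TP/(TP+FP)):
  joy: TP=29, FP=1+3+5+2+3=14 → 29/43 = 0.6744
  sad: TP=35, FP=4+4+6+0+5=19 → 35/54 = 0.6481
  anger: TP=9, FP=5+4+2+0+3=14 → 9/23 = 0.3913
  fear: TP=12, FP=0+2+3+0+7=12 → 12/24 = 0.5000
  surprise: TP=18, FP=3+2+2+5+4=16 → 18/34 = 0.5294
  disgust: TP=28, FP=1+4+3+3+0=11 → 28/39 = 0.7179
Macro-precision = mean = (0.6744 + 0.6481 + 0.3913 + 0.5000 + 0.5294 + 0.7179) / 6 = 0.577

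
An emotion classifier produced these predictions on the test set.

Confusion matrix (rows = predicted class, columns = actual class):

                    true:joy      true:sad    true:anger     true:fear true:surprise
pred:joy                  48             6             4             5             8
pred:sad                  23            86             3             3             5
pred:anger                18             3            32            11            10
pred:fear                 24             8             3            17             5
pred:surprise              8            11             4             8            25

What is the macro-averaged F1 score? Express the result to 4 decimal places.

0.5127

Per-class F1 score (2·TP/(2·TP+FP+FN)):
  joy: TP=48, FP=6+4+5+8=23, FN=23+18+24+8=73 → 96/192 = 0.50000
  sad: TP=86, FP=23+3+3+5=34, FN=6+3+8+11=28 → 172/234 = 0.73504
  anger: TP=32, FP=18+3+11+10=42, FN=4+3+3+4=14 → 64/120 = 0.53333
  fear: TP=17, FP=24+8+3+5=40, FN=5+3+11+8=27 → 34/101 = 0.33663
  surprise: TP=25, FP=8+11+4+8=31, FN=8+5+10+5=28 → 50/109 = 0.45872
Macro-F1 score = mean = (0.50000 + 0.73504 + 0.53333 + 0.33663 + 0.45872) / 5 = 0.5127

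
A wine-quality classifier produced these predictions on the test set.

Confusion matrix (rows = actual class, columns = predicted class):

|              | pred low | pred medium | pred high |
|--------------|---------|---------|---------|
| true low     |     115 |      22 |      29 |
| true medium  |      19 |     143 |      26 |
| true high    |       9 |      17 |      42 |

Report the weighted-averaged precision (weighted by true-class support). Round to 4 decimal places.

0.7361

Per-class precision (TP/(TP+FP)):
  low: TP=115, FP=19+9=28 → 115/143 = 0.80420
  medium: TP=143, FP=22+17=39 → 143/182 = 0.78571
  high: TP=42, FP=29+26=55 → 42/97 = 0.43299
Weighted-precision = Σ (supportᵢ/N)·precisionᵢ with N=422: (166/422)·0.80420 + (188/422)·0.78571 + (68/422)·0.43299 = 0.7361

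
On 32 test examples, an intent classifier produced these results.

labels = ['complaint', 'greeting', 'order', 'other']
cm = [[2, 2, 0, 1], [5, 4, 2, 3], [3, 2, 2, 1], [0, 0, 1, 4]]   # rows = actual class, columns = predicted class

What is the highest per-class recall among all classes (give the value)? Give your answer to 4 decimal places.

Per-class recall (TP/(TP+FN)):
  complaint: TP=2, FN=2+0+1=3 → 2/5 = 0.40000
  greeting: TP=4, FN=5+2+3=10 → 4/14 = 0.28571
  order: TP=2, FN=3+2+1=6 → 2/8 = 0.25000
  other: TP=4, FN=0+0+1=1 → 4/5 = 0.80000
Highest is class 'other' with recall = 0.8000.

0.8000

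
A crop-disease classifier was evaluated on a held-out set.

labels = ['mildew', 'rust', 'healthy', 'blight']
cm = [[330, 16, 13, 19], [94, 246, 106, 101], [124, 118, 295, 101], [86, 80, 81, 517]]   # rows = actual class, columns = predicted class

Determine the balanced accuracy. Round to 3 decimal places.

0.615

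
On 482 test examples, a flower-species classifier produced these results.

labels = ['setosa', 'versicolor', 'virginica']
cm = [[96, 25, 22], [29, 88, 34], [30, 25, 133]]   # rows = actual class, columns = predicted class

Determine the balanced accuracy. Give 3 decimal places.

Balanced accuracy = mean of per-class recall.
  setosa: recall = 96/143 = 0.6713
  versicolor: recall = 88/151 = 0.5828
  virginica: recall = 133/188 = 0.7074
Mean = (0.6713 + 0.5828 + 0.7074) / 3 = 0.654

0.654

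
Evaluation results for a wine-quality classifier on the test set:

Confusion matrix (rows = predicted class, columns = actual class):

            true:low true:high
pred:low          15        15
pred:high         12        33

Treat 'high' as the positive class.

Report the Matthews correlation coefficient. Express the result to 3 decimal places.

0.238

MCC = (TP·TN − FP·FN) / √((TP+FP)(TP+FN)(TN+FP)(TN+FN))
Numerator = 33·15 − 12·15 = 315
Denominator = √(45·48·27·30) = √1749600 = 1322.7245
MCC = 315 / 1322.7245 = 0.238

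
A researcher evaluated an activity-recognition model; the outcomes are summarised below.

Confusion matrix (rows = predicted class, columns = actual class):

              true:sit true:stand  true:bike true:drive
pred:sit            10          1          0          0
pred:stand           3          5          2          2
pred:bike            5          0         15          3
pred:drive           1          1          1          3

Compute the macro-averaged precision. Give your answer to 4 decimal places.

Per-class precision (TP/(TP+FP)):
  sit: TP=10, FP=1+0+0=1 → 10/11 = 0.90909
  stand: TP=5, FP=3+2+2=7 → 5/12 = 0.41667
  bike: TP=15, FP=5+0+3=8 → 15/23 = 0.65217
  drive: TP=3, FP=1+1+1=3 → 3/6 = 0.50000
Macro-precision = mean = (0.90909 + 0.41667 + 0.65217 + 0.50000) / 4 = 0.6195

0.6195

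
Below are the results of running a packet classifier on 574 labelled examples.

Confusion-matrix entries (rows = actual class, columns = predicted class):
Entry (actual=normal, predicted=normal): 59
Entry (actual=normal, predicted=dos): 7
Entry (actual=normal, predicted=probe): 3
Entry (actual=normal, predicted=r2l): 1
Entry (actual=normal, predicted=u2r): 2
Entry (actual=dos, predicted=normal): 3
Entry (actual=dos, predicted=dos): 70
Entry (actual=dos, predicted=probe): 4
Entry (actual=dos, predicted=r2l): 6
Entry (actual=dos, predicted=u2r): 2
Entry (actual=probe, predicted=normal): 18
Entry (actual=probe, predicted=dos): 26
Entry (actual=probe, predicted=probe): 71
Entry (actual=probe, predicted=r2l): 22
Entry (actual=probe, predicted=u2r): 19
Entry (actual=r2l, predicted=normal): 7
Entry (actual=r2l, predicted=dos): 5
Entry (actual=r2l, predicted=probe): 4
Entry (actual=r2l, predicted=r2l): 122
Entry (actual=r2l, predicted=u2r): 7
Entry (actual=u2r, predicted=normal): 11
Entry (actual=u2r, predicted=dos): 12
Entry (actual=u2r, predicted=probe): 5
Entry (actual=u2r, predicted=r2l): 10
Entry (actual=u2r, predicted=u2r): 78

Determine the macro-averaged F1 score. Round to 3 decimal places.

Per-class F1 score (2·TP/(2·TP+FP+FN)):
  normal: TP=59, FP=3+18+7+11=39, FN=7+3+1+2=13 → 118/170 = 0.6941
  dos: TP=70, FP=7+26+5+12=50, FN=3+4+6+2=15 → 140/205 = 0.6829
  probe: TP=71, FP=3+4+4+5=16, FN=18+26+22+19=85 → 142/243 = 0.5844
  r2l: TP=122, FP=1+6+22+10=39, FN=7+5+4+7=23 → 244/306 = 0.7974
  u2r: TP=78, FP=2+2+19+7=30, FN=11+12+5+10=38 → 156/224 = 0.6964
Macro-F1 score = mean = (0.6941 + 0.6829 + 0.5844 + 0.7974 + 0.6964) / 5 = 0.691

0.691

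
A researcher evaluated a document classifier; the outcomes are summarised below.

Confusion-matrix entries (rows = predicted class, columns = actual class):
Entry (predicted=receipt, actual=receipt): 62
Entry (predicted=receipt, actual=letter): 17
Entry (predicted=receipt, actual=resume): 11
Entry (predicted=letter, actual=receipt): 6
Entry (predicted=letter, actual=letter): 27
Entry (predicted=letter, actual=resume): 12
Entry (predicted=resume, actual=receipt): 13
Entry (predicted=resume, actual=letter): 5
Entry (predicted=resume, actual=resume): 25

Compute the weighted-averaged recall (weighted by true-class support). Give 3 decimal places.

Per-class recall (TP/(TP+FN)):
  receipt: TP=62, FN=6+13=19 → 62/81 = 0.7654
  letter: TP=27, FN=17+5=22 → 27/49 = 0.5510
  resume: TP=25, FN=11+12=23 → 25/48 = 0.5208
Weighted-recall = Σ (supportᵢ/N)·recallᵢ with N=178: (81/178)·0.7654 + (49/178)·0.5510 + (48/178)·0.5208 = 0.640

0.640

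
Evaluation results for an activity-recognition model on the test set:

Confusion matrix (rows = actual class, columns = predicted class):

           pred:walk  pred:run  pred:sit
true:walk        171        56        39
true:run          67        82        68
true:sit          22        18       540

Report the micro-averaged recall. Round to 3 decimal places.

0.746

Micro-averaging pools counts across classes: ΣTP=793, ΣFP=270, ΣFN=270.
Micro-recall = TP/(TP+FN) on pooled counts = 0.746 (equals overall accuracy in single-label multiclass).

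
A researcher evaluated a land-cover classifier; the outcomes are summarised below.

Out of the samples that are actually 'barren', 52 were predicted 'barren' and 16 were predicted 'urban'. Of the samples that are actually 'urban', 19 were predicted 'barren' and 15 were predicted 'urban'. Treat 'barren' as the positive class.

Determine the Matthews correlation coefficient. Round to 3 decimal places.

MCC = (TP·TN − FP·FN) / √((TP+FP)(TP+FN)(TN+FP)(TN+FN))
Numerator = 52·15 − 19·16 = 476
Denominator = √(71·68·34·31) = √5088712 = 2255.8174
MCC = 476 / 2255.8174 = 0.211

0.211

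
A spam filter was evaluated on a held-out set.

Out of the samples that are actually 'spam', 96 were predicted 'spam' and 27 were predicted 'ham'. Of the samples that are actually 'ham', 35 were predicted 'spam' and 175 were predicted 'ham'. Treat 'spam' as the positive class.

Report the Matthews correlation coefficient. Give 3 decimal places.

0.606

MCC = (TP·TN − FP·FN) / √((TP+FP)(TP+FN)(TN+FP)(TN+FN))
Numerator = 96·175 − 35·27 = 15855
Denominator = √(131·123·210·202) = √683513460 = 26144.0903
MCC = 15855 / 26144.0903 = 0.606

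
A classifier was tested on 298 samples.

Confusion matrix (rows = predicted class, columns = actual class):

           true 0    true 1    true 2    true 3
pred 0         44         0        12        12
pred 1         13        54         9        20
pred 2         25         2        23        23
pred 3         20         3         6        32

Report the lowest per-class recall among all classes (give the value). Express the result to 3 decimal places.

0.368

Per-class recall (TP/(TP+FN)):
  0: TP=44, FN=13+25+20=58 → 44/102 = 0.4314
  1: TP=54, FN=0+2+3=5 → 54/59 = 0.9153
  2: TP=23, FN=12+9+6=27 → 23/50 = 0.4600
  3: TP=32, FN=12+20+23=55 → 32/87 = 0.3678
Lowest is class '3' with recall = 0.368.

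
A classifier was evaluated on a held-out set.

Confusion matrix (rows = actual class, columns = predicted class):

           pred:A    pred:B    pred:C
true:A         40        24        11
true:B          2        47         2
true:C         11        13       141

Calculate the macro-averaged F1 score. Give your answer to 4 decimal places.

0.7351

Per-class F1 score (2·TP/(2·TP+FP+FN)):
  A: TP=40, FP=2+11=13, FN=24+11=35 → 80/128 = 0.62500
  B: TP=47, FP=24+13=37, FN=2+2=4 → 94/135 = 0.69630
  C: TP=141, FP=11+2=13, FN=11+13=24 → 282/319 = 0.88401
Macro-F1 score = mean = (0.62500 + 0.69630 + 0.88401) / 3 = 0.7351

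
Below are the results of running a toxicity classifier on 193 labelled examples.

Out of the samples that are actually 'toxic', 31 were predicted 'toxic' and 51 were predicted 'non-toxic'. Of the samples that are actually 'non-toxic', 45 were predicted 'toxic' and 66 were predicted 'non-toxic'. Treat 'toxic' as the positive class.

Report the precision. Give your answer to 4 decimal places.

0.4079

Precision = TP/(TP+FP) = 31/(31+45) = 31/76 = 0.4079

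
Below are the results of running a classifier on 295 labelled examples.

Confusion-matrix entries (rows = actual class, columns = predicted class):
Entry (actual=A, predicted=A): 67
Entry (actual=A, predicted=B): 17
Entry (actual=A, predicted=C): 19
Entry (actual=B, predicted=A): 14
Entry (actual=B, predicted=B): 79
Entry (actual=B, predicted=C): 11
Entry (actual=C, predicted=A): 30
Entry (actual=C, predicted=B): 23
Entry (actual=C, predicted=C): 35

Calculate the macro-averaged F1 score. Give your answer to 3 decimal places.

0.597

Per-class F1 score (2·TP/(2·TP+FP+FN)):
  A: TP=67, FP=14+30=44, FN=17+19=36 → 134/214 = 0.6262
  B: TP=79, FP=17+23=40, FN=14+11=25 → 158/223 = 0.7085
  C: TP=35, FP=19+11=30, FN=30+23=53 → 70/153 = 0.4575
Macro-F1 score = mean = (0.6262 + 0.7085 + 0.4575) / 3 = 0.597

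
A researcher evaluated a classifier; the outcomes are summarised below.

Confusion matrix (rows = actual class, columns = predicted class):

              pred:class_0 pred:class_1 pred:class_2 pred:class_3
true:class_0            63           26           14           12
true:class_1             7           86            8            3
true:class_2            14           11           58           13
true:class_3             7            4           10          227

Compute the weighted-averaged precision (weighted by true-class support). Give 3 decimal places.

0.769

Per-class precision (TP/(TP+FP)):
  class_0: TP=63, FP=7+14+7=28 → 63/91 = 0.6923
  class_1: TP=86, FP=26+11+4=41 → 86/127 = 0.6772
  class_2: TP=58, FP=14+8+10=32 → 58/90 = 0.6444
  class_3: TP=227, FP=12+3+13=28 → 227/255 = 0.8902
Weighted-precision = Σ (supportᵢ/N)·precisionᵢ with N=563: (115/563)·0.6923 + (104/563)·0.6772 + (96/563)·0.6444 + (248/563)·0.8902 = 0.769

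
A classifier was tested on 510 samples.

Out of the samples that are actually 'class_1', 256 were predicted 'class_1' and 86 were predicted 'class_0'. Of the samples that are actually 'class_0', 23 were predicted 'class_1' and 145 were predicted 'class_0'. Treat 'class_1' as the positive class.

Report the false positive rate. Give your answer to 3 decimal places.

FPR = FP/(FP+TN) = 23/(23+145) = 0.137

0.137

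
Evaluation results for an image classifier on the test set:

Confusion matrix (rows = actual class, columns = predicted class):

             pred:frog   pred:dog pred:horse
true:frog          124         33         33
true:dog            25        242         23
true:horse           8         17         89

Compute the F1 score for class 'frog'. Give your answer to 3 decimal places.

F1 score = 2·TP/(2·TP+FP+FN).
frog: TP=124, FP=25+8=33, FN=33+33=66 → 248/347 = 0.7147

0.715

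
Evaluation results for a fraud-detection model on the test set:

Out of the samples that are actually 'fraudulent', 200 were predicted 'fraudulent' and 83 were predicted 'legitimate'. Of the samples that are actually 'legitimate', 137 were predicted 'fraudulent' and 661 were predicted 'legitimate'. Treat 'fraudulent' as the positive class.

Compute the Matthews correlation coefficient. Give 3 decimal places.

MCC = (TP·TN − FP·FN) / √((TP+FP)(TP+FN)(TN+FP)(TN+FN))
Numerator = 200·661 − 137·83 = 120829
Denominator = √(337·283·798·744) = √56622907152 = 237955.6832
MCC = 120829 / 237955.6832 = 0.508

0.508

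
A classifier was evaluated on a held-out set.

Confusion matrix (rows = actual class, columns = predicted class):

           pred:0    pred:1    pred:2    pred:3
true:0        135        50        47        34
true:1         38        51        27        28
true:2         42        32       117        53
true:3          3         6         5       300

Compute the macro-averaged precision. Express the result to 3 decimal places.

0.577

Per-class precision (TP/(TP+FP)):
  0: TP=135, FP=38+42+3=83 → 135/218 = 0.6193
  1: TP=51, FP=50+32+6=88 → 51/139 = 0.3669
  2: TP=117, FP=47+27+5=79 → 117/196 = 0.5969
  3: TP=300, FP=34+28+53=115 → 300/415 = 0.7229
Macro-precision = mean = (0.6193 + 0.3669 + 0.5969 + 0.7229) / 4 = 0.577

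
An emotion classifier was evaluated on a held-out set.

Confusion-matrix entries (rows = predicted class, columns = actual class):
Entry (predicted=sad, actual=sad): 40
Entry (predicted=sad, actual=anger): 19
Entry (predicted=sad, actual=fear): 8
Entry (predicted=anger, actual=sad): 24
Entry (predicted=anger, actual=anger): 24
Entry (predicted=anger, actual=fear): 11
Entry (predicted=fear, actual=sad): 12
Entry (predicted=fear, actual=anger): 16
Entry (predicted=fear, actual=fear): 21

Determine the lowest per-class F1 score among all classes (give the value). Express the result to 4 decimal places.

0.4068

Per-class F1 score (2·TP/(2·TP+FP+FN)):
  sad: TP=40, FP=19+8=27, FN=24+12=36 → 80/143 = 0.55944
  anger: TP=24, FP=24+11=35, FN=19+16=35 → 48/118 = 0.40678
  fear: TP=21, FP=12+16=28, FN=8+11=19 → 42/89 = 0.47191
Lowest is class 'anger' with F1 score = 0.4068.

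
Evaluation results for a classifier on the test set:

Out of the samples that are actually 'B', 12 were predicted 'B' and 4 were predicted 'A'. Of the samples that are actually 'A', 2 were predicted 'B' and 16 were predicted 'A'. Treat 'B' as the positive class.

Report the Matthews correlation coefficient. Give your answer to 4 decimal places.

MCC = (TP·TN − FP·FN) / √((TP+FP)(TP+FN)(TN+FP)(TN+FN))
Numerator = 12·16 − 2·4 = 184
Denominator = √(14·16·18·20) = √80640 = 283.9718
MCC = 184 / 283.9718 = 0.6480

0.6480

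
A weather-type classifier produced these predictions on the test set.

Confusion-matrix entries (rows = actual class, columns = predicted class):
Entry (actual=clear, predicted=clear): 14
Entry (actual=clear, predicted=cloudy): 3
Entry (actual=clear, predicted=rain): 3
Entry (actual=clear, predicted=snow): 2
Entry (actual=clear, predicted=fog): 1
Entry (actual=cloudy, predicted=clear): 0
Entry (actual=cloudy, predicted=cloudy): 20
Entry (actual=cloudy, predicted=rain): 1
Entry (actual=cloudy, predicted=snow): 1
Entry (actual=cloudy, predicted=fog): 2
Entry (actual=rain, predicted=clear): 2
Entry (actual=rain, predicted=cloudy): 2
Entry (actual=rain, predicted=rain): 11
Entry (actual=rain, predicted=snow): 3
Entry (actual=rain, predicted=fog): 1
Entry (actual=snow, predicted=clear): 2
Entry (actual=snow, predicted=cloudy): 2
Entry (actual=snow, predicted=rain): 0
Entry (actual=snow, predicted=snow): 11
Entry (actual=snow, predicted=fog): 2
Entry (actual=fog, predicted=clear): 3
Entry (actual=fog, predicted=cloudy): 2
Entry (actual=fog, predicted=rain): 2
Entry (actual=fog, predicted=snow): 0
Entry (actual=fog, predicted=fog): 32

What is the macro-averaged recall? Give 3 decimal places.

0.698

Per-class recall (TP/(TP+FN)):
  clear: TP=14, FN=3+3+2+1=9 → 14/23 = 0.6087
  cloudy: TP=20, FN=0+1+1+2=4 → 20/24 = 0.8333
  rain: TP=11, FN=2+2+3+1=8 → 11/19 = 0.5789
  snow: TP=11, FN=2+2+0+2=6 → 11/17 = 0.6471
  fog: TP=32, FN=3+2+2+0=7 → 32/39 = 0.8205
Macro-recall = mean = (0.6087 + 0.8333 + 0.5789 + 0.6471 + 0.8205) / 5 = 0.698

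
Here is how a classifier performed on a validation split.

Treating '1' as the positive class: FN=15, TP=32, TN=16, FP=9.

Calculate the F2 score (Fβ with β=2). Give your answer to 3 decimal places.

0.699

Fβ = (1+β²)·TP / ((1+β²)·TP + β²·FN + FP), with β²=4
= 5·32 / (5·32 + 4·15 + 9) = 0.699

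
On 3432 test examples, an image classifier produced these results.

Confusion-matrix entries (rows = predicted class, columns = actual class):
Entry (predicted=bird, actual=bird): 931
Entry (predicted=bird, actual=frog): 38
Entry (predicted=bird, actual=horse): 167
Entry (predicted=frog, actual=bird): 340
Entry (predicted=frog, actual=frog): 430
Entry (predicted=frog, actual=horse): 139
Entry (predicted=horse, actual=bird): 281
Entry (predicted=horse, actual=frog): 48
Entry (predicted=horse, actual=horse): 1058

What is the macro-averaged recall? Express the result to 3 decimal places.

Per-class recall (TP/(TP+FN)):
  bird: TP=931, FN=340+281=621 → 931/1552 = 0.5999
  frog: TP=430, FN=38+48=86 → 430/516 = 0.8333
  horse: TP=1058, FN=167+139=306 → 1058/1364 = 0.7757
Macro-recall = mean = (0.5999 + 0.8333 + 0.7757) / 3 = 0.736

0.736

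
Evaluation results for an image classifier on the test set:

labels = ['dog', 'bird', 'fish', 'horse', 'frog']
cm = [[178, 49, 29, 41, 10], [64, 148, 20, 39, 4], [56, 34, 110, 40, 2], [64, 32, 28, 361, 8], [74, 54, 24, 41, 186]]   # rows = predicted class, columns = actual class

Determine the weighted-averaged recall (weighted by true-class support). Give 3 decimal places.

0.580

Per-class recall (TP/(TP+FN)):
  dog: TP=178, FN=64+56+64+74=258 → 178/436 = 0.4083
  bird: TP=148, FN=49+34+32+54=169 → 148/317 = 0.4669
  fish: TP=110, FN=29+20+28+24=101 → 110/211 = 0.5213
  horse: TP=361, FN=41+39+40+41=161 → 361/522 = 0.6916
  frog: TP=186, FN=10+4+2+8=24 → 186/210 = 0.8857
Weighted-recall = Σ (supportᵢ/N)·recallᵢ with N=1696: (436/1696)·0.4083 + (317/1696)·0.4669 + (211/1696)·0.5213 + (522/1696)·0.6916 + (210/1696)·0.8857 = 0.580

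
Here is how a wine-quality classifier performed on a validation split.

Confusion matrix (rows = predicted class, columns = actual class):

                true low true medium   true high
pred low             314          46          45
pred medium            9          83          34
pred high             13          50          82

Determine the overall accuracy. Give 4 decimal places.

0.7086

Accuracy = trace / total = (314+83+82=479) / 676 = 479/676 = 0.7086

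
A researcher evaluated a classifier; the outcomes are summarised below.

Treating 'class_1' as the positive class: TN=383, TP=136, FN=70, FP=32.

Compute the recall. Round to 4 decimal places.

Recall = TP/(TP+FN) = 136/(136+70) = 136/206 = 0.6602

0.6602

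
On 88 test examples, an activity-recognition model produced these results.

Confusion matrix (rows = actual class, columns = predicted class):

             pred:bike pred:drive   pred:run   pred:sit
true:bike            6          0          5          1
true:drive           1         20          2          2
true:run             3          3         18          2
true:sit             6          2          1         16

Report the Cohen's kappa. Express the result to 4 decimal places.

0.5697

Observed agreement pₒ = trace/N = 60/88 = 0.68182
Expected agreement pₑ = Σ (rowᵢ·colᵢ)/N² = (12·16 + 25·25 + 26·26 + 25·21)/88² = 0.26059
κ = (pₒ − pₑ)/(1 − pₑ) = (0.68182 − 0.26059)/(1 − 0.26059) = 0.5697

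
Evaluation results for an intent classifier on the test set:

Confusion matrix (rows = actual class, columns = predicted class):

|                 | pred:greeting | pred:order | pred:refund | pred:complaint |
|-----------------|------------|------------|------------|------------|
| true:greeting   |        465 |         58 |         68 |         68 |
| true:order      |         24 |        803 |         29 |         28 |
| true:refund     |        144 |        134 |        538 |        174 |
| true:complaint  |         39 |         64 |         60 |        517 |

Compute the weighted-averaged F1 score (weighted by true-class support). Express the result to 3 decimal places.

0.717

Per-class F1 score (2·TP/(2·TP+FP+FN)):
  greeting: TP=465, FP=24+144+39=207, FN=58+68+68=194 → 930/1331 = 0.6987
  order: TP=803, FP=58+134+64=256, FN=24+29+28=81 → 1606/1943 = 0.8266
  refund: TP=538, FP=68+29+60=157, FN=144+134+174=452 → 1076/1685 = 0.6386
  complaint: TP=517, FP=68+28+174=270, FN=39+64+60=163 → 1034/1467 = 0.7048
Weighted-F1 score = Σ (supportᵢ/N)·F1 scoreᵢ with N=3213: (659/3213)·0.6987 + (884/3213)·0.8266 + (990/3213)·0.6386 + (680/3213)·0.7048 = 0.717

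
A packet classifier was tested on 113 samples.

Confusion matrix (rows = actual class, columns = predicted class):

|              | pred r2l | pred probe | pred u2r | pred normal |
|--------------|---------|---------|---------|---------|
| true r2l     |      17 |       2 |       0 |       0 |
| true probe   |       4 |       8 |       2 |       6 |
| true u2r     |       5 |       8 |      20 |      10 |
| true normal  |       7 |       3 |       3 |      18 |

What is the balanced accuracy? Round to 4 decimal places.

0.5851

Balanced accuracy = mean of per-class recall.
  r2l: recall = 17/19 = 0.89474
  probe: recall = 8/20 = 0.40000
  u2r: recall = 20/43 = 0.46512
  normal: recall = 18/31 = 0.58065
Mean = (0.89474 + 0.40000 + 0.46512 + 0.58065) / 4 = 0.5851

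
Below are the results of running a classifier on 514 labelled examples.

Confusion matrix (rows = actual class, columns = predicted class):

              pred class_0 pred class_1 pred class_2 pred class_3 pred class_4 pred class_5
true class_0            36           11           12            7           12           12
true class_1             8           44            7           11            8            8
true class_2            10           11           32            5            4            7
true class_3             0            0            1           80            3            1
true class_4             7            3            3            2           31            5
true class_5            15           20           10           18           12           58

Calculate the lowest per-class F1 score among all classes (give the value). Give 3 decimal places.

0.434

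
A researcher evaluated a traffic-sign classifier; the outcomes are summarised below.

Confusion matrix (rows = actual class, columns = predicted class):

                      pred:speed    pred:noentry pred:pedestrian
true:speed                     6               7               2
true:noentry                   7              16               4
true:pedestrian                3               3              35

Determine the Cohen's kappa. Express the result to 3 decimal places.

0.494

Observed agreement pₒ = trace/N = 57/83 = 0.6867
Expected agreement pₑ = Σ (rowᵢ·colᵢ)/N² = (15·16 + 27·26 + 41·41)/83² = 0.3808
κ = (pₒ − pₑ)/(1 − pₑ) = (0.6867 − 0.3808)/(1 − 0.3808) = 0.494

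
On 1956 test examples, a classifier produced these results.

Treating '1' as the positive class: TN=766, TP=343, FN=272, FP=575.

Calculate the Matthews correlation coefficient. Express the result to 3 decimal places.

MCC = (TP·TN − FP·FN) / √((TP+FP)(TP+FN)(TN+FP)(TN+FN))
Numerator = 343·766 − 575·272 = 106338
Denominator = √(918·615·1341·1038) = √785857728060 = 886486.1691
MCC = 106338 / 886486.1691 = 0.120

0.120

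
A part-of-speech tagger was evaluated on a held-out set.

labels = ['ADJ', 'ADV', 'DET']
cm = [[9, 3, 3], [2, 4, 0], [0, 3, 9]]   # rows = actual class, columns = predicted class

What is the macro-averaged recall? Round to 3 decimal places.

Per-class recall (TP/(TP+FN)):
  ADJ: TP=9, FN=3+3=6 → 9/15 = 0.6000
  ADV: TP=4, FN=2+0=2 → 4/6 = 0.6667
  DET: TP=9, FN=0+3=3 → 9/12 = 0.7500
Macro-recall = mean = (0.6000 + 0.6667 + 0.7500) / 3 = 0.672

0.672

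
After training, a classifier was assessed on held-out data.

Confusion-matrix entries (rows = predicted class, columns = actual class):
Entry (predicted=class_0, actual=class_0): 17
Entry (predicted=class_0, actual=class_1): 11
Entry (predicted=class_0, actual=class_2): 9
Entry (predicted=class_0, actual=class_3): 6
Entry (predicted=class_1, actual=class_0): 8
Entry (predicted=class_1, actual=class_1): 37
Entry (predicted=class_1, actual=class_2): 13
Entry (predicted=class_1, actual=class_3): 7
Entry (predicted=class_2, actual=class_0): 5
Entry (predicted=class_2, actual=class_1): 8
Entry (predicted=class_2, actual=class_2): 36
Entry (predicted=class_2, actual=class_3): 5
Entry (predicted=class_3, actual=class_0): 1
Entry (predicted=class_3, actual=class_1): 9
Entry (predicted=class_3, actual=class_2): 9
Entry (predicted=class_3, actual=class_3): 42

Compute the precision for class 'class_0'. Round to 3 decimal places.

One-vs-rest for 'class_0': TP = diagonal; FP = other classes predicted 'class_0'; FN = 'class_0' predicted as other.
precision = TP/(TP+FP).
class_0: TP=17, FP=11+9+6=26 → 17/43 = 0.3953

0.395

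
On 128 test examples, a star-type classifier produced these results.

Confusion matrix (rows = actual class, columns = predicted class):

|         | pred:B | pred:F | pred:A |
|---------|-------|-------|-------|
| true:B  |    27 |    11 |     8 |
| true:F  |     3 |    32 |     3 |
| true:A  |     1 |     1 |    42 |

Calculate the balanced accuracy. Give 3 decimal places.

Balanced accuracy = mean of per-class recall.
  B: recall = 27/46 = 0.5870
  F: recall = 32/38 = 0.8421
  A: recall = 42/44 = 0.9545
Mean = (0.5870 + 0.8421 + 0.9545) / 3 = 0.795

0.795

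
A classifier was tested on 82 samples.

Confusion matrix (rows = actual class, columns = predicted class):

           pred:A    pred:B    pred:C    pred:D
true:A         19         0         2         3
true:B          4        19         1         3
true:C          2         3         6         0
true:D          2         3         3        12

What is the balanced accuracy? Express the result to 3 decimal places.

0.660

Balanced accuracy = mean of per-class recall.
  A: recall = 19/24 = 0.7917
  B: recall = 19/27 = 0.7037
  C: recall = 6/11 = 0.5455
  D: recall = 12/20 = 0.6000
Mean = (0.7917 + 0.7037 + 0.5455 + 0.6000) / 4 = 0.660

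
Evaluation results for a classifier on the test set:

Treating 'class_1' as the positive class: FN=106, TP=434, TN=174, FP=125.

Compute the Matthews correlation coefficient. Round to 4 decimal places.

0.3917

MCC = (TP·TN − FP·FN) / √((TP+FP)(TP+FN)(TN+FP)(TN+FN))
Numerator = 434·174 − 125·106 = 62266
Denominator = √(559·540·299·280) = √25271719200 = 158970.8124
MCC = 62266 / 158970.8124 = 0.3917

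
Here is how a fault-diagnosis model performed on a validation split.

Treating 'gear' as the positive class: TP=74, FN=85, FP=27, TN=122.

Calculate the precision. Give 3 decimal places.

Precision = TP/(TP+FP) = 74/(74+27) = 74/101 = 0.733

0.733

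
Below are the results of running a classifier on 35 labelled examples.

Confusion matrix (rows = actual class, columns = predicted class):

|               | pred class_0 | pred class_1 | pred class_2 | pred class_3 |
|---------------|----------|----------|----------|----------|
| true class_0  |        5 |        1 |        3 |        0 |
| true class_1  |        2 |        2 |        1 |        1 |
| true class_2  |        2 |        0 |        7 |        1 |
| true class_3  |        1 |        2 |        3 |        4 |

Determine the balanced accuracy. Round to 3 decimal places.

0.497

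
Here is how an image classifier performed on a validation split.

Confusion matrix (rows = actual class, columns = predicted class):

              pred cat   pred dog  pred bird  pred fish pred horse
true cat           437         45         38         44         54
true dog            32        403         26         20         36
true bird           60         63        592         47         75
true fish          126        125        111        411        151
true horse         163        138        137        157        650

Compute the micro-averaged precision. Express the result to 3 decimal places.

0.602

Micro-averaging pools counts across classes: ΣTP=2493, ΣFP=1648, ΣFN=1648.
Micro-precision = TP/(TP+FP) on pooled counts = 0.602 (equals overall accuracy in single-label multiclass).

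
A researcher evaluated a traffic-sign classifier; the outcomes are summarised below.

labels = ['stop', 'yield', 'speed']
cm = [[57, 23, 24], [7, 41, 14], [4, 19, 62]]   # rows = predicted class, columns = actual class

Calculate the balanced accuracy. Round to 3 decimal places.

Balanced accuracy = mean of per-class recall.
  stop: recall = 57/68 = 0.8382
  yield: recall = 41/83 = 0.4940
  speed: recall = 62/100 = 0.6200
Mean = (0.8382 + 0.4940 + 0.6200) / 3 = 0.651

0.651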